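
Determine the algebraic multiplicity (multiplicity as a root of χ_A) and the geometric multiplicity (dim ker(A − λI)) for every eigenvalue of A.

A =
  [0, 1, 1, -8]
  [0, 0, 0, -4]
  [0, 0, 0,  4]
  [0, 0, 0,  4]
λ = 0: alg = 3, geom = 2; λ = 4: alg = 1, geom = 1

Step 1 — factor the characteristic polynomial to read off the algebraic multiplicities:
  χ_A(x) = x^3*(x - 4)

Step 2 — compute geometric multiplicities via the rank-nullity identity g(λ) = n − rank(A − λI):
  rank(A − (0)·I) = 2, so dim ker(A − (0)·I) = n − 2 = 2
  rank(A − (4)·I) = 3, so dim ker(A − (4)·I) = n − 3 = 1

Summary:
  λ = 0: algebraic multiplicity = 3, geometric multiplicity = 2
  λ = 4: algebraic multiplicity = 1, geometric multiplicity = 1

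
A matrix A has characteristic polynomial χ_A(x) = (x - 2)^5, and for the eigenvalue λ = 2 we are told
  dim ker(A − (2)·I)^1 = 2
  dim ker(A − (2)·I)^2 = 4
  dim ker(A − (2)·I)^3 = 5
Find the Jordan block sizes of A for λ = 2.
Block sizes for λ = 2: [3, 2]

From the dimensions of kernels of powers, the number of Jordan blocks of size at least j is d_j − d_{j−1} where d_j = dim ker(N^j) (with d_0 = 0). Computing the differences gives [2, 2, 1].
The number of blocks of size exactly k is (#blocks of size ≥ k) − (#blocks of size ≥ k + 1), so the partition is: 1 block(s) of size 2, 1 block(s) of size 3.
In nonincreasing order the block sizes are [3, 2].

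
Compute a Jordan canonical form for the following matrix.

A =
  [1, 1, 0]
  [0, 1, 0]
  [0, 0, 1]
J_2(1) ⊕ J_1(1)

The characteristic polynomial is
  det(x·I − A) = x^3 - 3*x^2 + 3*x - 1 = (x - 1)^3

Eigenvalues and multiplicities (the geometric multiplicity of λ is n − rank(A − λI), which equals the number of Jordan blocks for λ):
  λ = 1: algebraic multiplicity = 3, geometric multiplicity = 2

Determining the block sizes for each eigenvalue:
  λ = 1: 2 blocks summing to 3 forces exactly one block of size 2 and the rest size 1 → block sizes [2, 1]

Assembling the blocks gives a Jordan form
J =
  [1, 1, 0]
  [0, 1, 0]
  [0, 0, 1]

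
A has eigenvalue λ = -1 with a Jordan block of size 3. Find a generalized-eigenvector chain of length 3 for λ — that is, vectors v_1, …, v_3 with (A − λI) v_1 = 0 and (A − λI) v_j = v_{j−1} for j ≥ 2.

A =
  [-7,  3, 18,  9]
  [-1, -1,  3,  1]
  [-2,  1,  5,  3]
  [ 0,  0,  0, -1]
A Jordan chain for λ = -1 of length 3:
v_1 = (-3, 0, -1, 0)ᵀ
v_2 = (-6, -1, -2, 0)ᵀ
v_3 = (1, 0, 0, 0)ᵀ

Let N = A − (-1)·I. We want v_3 with N^3 v_3 = 0 but N^2 v_3 ≠ 0; then v_{j-1} := N · v_j for j = 3, …, 2.

Pick v_3 = (1, 0, 0, 0)ᵀ.
Then v_2 = N · v_3 = (-6, -1, -2, 0)ᵀ.
Then v_1 = N · v_2 = (-3, 0, -1, 0)ᵀ.

Sanity check: (A − (-1)·I) v_1 = (0, 0, 0, 0)ᵀ = 0. ✓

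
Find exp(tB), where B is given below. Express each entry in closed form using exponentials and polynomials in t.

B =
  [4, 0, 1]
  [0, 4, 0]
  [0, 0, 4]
e^{tB} =
  [exp(4*t), 0, t*exp(4*t)]
  [0, exp(4*t), 0]
  [0, 0, exp(4*t)]

Strategy: write B = P · J · P⁻¹ where J is a Jordan canonical form, so e^{tB} = P · e^{tJ} · P⁻¹, and e^{tJ} can be computed block-by-block.

B has Jordan form
J =
  [4, 1, 0]
  [0, 4, 0]
  [0, 0, 4]
(up to reordering of blocks).

Per-block formulas:
  For a 2×2 Jordan block J_2(4): exp(t · J_2(4)) = e^(4t)·(I + t·N), where N is the 2×2 nilpotent shift.
  For a 1×1 block at λ = 4: exp(t · [4]) = [e^(4t)].

After assembling e^{tJ} and conjugating by P, we get:

e^{tB} =
  [exp(4*t), 0, t*exp(4*t)]
  [0, exp(4*t), 0]
  [0, 0, exp(4*t)]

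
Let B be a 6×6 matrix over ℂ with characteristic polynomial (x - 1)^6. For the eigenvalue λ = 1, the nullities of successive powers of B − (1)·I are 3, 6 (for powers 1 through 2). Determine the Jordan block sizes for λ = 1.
Block sizes for λ = 1: [2, 2, 2]

From the dimensions of kernels of powers, the number of Jordan blocks of size at least j is d_j − d_{j−1} where d_j = dim ker(N^j) (with d_0 = 0). Computing the differences gives [3, 3].
The number of blocks of size exactly k is (#blocks of size ≥ k) − (#blocks of size ≥ k + 1), so the partition is: 3 block(s) of size 2.
In nonincreasing order the block sizes are [2, 2, 2].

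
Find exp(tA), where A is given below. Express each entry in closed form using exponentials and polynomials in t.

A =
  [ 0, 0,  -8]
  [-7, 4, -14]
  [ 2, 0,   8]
e^{tA} =
  [-4*t*exp(4*t) + exp(4*t), 0, -8*t*exp(4*t)]
  [-7*t*exp(4*t), exp(4*t), -14*t*exp(4*t)]
  [2*t*exp(4*t), 0, 4*t*exp(4*t) + exp(4*t)]

Strategy: write A = P · J · P⁻¹ where J is a Jordan canonical form, so e^{tA} = P · e^{tJ} · P⁻¹, and e^{tJ} can be computed block-by-block.

A has Jordan form
J =
  [4, 1, 0]
  [0, 4, 0]
  [0, 0, 4]
(up to reordering of blocks).

Per-block formulas:
  For a 2×2 Jordan block J_2(4): exp(t · J_2(4)) = e^(4t)·(I + t·N), where N is the 2×2 nilpotent shift.
  For a 1×1 block at λ = 4: exp(t · [4]) = [e^(4t)].

After assembling e^{tJ} and conjugating by P, we get:

e^{tA} =
  [-4*t*exp(4*t) + exp(4*t), 0, -8*t*exp(4*t)]
  [-7*t*exp(4*t), exp(4*t), -14*t*exp(4*t)]
  [2*t*exp(4*t), 0, 4*t*exp(4*t) + exp(4*t)]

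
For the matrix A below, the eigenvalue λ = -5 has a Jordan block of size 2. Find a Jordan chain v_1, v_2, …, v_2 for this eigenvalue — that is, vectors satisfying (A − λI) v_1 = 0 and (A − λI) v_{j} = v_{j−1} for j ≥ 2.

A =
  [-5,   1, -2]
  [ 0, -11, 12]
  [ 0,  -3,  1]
A Jordan chain for λ = -5 of length 2:
v_1 = (1, -6, -3)ᵀ
v_2 = (0, 1, 0)ᵀ

Let N = A − (-5)·I. We want v_2 with N^2 v_2 = 0 but N^1 v_2 ≠ 0; then v_{j-1} := N · v_j for j = 2, …, 2.

Pick v_2 = (0, 1, 0)ᵀ.
Then v_1 = N · v_2 = (1, -6, -3)ᵀ.

Sanity check: (A − (-5)·I) v_1 = (0, 0, 0)ᵀ = 0. ✓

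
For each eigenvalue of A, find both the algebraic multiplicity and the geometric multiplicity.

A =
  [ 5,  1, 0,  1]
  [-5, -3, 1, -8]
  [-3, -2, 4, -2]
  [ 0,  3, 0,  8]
λ = 3: alg = 3, geom = 1; λ = 5: alg = 1, geom = 1

Step 1 — factor the characteristic polynomial to read off the algebraic multiplicities:
  χ_A(x) = (x - 5)*(x - 3)^3

Step 2 — compute geometric multiplicities via the rank-nullity identity g(λ) = n − rank(A − λI):
  rank(A − (3)·I) = 3, so dim ker(A − (3)·I) = n − 3 = 1
  rank(A − (5)·I) = 3, so dim ker(A − (5)·I) = n − 3 = 1

Summary:
  λ = 3: algebraic multiplicity = 3, geometric multiplicity = 1
  λ = 5: algebraic multiplicity = 1, geometric multiplicity = 1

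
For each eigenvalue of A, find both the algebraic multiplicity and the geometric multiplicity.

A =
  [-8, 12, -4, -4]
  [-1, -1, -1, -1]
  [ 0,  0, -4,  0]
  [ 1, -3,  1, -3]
λ = -4: alg = 4, geom = 3

Step 1 — factor the characteristic polynomial to read off the algebraic multiplicities:
  χ_A(x) = (x + 4)^4

Step 2 — compute geometric multiplicities via the rank-nullity identity g(λ) = n − rank(A − λI):
  rank(A − (-4)·I) = 1, so dim ker(A − (-4)·I) = n − 1 = 3

Summary:
  λ = -4: algebraic multiplicity = 4, geometric multiplicity = 3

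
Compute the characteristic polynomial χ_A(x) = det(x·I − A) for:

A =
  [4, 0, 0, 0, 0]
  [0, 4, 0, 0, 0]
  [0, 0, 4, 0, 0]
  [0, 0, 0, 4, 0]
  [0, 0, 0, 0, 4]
x^5 - 20*x^4 + 160*x^3 - 640*x^2 + 1280*x - 1024

Expanding det(x·I − A) (e.g. by cofactor expansion or by noting that A is similar to its Jordan form J, which has the same characteristic polynomial as A) gives
  χ_A(x) = x^5 - 20*x^4 + 160*x^3 - 640*x^2 + 1280*x - 1024
which factors as (x - 4)^5. The eigenvalues (with algebraic multiplicities) are λ = 4 with multiplicity 5.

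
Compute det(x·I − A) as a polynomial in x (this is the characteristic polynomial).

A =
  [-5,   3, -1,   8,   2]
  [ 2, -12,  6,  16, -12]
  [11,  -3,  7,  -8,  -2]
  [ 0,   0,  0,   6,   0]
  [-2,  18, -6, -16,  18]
x^5 - 14*x^4 + 40*x^3 + 144*x^2 - 432*x - 864

Expanding det(x·I − A) (e.g. by cofactor expansion or by noting that A is similar to its Jordan form J, which has the same characteristic polynomial as A) gives
  χ_A(x) = x^5 - 14*x^4 + 40*x^3 + 144*x^2 - 432*x - 864
which factors as (x - 6)^3*(x + 2)^2. The eigenvalues (with algebraic multiplicities) are λ = -2 with multiplicity 2, λ = 6 with multiplicity 3.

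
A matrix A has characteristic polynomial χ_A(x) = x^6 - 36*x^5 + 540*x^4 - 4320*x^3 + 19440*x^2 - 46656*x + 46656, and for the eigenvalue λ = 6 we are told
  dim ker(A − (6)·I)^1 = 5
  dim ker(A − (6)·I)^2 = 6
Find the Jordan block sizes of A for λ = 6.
Block sizes for λ = 6: [2, 1, 1, 1, 1]

From the dimensions of kernels of powers, the number of Jordan blocks of size at least j is d_j − d_{j−1} where d_j = dim ker(N^j) (with d_0 = 0). Computing the differences gives [5, 1].
The number of blocks of size exactly k is (#blocks of size ≥ k) − (#blocks of size ≥ k + 1), so the partition is: 4 block(s) of size 1, 1 block(s) of size 2.
In nonincreasing order the block sizes are [2, 1, 1, 1, 1].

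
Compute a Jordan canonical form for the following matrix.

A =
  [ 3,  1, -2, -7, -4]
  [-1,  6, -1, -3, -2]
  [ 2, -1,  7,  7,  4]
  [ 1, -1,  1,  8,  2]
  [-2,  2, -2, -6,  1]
J_2(5) ⊕ J_2(5) ⊕ J_1(5)

The characteristic polynomial is
  det(x·I − A) = x^5 - 25*x^4 + 250*x^3 - 1250*x^2 + 3125*x - 3125 = (x - 5)^5

Eigenvalues and multiplicities (the geometric multiplicity of λ is n − rank(A − λI), which equals the number of Jordan blocks for λ):
  λ = 5: algebraic multiplicity = 5, geometric multiplicity = 3

Determining the block sizes for each eigenvalue:
  λ = 5: with am = 5 and gm = 3, the partition is not yet determined (e.g. several partitions of 5 into 3 parts exist). Let N = A − (5)·I. Computing rank(N^1) = 2, rank(N^2) = 0; the number of blocks of size ≥ j is rank(N^{j−1}) − rank(N^j), giving [3, 2]. So we have 2 block(s) of size 2, 1 block(s) of size 1 → block sizes [2, 2, 1]

Assembling the blocks gives a Jordan form
J =
  [5, 1, 0, 0, 0]
  [0, 5, 0, 0, 0]
  [0, 0, 5, 1, 0]
  [0, 0, 0, 5, 0]
  [0, 0, 0, 0, 5]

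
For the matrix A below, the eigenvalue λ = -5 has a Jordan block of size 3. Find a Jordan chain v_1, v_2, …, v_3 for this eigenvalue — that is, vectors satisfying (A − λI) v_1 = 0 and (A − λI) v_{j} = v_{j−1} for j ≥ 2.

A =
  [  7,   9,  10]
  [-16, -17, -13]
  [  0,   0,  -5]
A Jordan chain for λ = -5 of length 3:
v_1 = (3, -4, 0)ᵀ
v_2 = (10, -13, 0)ᵀ
v_3 = (0, 0, 1)ᵀ

Let N = A − (-5)·I. We want v_3 with N^3 v_3 = 0 but N^2 v_3 ≠ 0; then v_{j-1} := N · v_j for j = 3, …, 2.

Pick v_3 = (0, 0, 1)ᵀ.
Then v_2 = N · v_3 = (10, -13, 0)ᵀ.
Then v_1 = N · v_2 = (3, -4, 0)ᵀ.

Sanity check: (A − (-5)·I) v_1 = (0, 0, 0)ᵀ = 0. ✓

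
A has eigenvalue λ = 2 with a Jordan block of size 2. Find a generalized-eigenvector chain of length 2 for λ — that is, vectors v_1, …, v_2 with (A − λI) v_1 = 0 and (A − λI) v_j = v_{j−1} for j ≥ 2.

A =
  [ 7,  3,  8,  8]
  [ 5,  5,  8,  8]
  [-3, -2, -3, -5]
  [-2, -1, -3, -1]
A Jordan chain for λ = 2 of length 2:
v_1 = (5, 5, -3, -2)ᵀ
v_2 = (1, 0, 0, 0)ᵀ

Let N = A − (2)·I. We want v_2 with N^2 v_2 = 0 but N^1 v_2 ≠ 0; then v_{j-1} := N · v_j for j = 2, …, 2.

Pick v_2 = (1, 0, 0, 0)ᵀ.
Then v_1 = N · v_2 = (5, 5, -3, -2)ᵀ.

Sanity check: (A − (2)·I) v_1 = (0, 0, 0, 0)ᵀ = 0. ✓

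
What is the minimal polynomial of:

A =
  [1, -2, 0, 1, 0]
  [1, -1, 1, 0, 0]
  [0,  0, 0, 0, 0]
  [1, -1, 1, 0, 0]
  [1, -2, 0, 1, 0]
x^3

The characteristic polynomial is χ_A(x) = x^5, so the eigenvalues are known. The minimal polynomial is
  m_A(x) = Π_λ (x − λ)^{k_λ}
where k_λ is the size of the *largest* Jordan block for λ (equivalently, the smallest k with (A − λI)^k v = 0 for every generalised eigenvector v of λ).

  λ = 0: largest Jordan block has size 3, contributing (x − 0)^3

So m_A(x) = x^3 = x^3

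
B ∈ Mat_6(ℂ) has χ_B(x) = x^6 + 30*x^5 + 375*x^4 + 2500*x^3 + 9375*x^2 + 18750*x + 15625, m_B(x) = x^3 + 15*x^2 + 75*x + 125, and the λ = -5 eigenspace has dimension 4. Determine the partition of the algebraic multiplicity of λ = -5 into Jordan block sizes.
Block sizes for λ = -5: [3, 1, 1, 1]

Step 1 — from the characteristic polynomial, algebraic multiplicity of λ = -5 is 6. From dim ker(B − (-5)·I) = 4, there are exactly 4 Jordan blocks for λ = -5.
Step 2 — from the minimal polynomial, the factor (x + 5)^3 tells us the largest block for λ = -5 has size 3.
Step 3 — with total size 6, 4 blocks, and largest block 3, the block sizes (in nonincreasing order) are [3, 1, 1, 1].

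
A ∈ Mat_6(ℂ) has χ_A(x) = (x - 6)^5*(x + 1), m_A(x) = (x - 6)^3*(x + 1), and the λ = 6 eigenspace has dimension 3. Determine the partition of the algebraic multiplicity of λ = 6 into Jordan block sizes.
Block sizes for λ = 6: [3, 1, 1]

Step 1 — from the characteristic polynomial, algebraic multiplicity of λ = 6 is 5. From dim ker(A − (6)·I) = 3, there are exactly 3 Jordan blocks for λ = 6.
Step 2 — from the minimal polynomial, the factor (x − 6)^3 tells us the largest block for λ = 6 has size 3.
Step 3 — with total size 5, 3 blocks, and largest block 3, the block sizes (in nonincreasing order) are [3, 1, 1].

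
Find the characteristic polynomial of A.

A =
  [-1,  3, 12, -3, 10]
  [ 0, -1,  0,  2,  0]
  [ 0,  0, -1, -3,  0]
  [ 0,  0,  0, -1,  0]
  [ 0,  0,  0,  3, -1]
x^5 + 5*x^4 + 10*x^3 + 10*x^2 + 5*x + 1

Expanding det(x·I − A) (e.g. by cofactor expansion or by noting that A is similar to its Jordan form J, which has the same characteristic polynomial as A) gives
  χ_A(x) = x^5 + 5*x^4 + 10*x^3 + 10*x^2 + 5*x + 1
which factors as (x + 1)^5. The eigenvalues (with algebraic multiplicities) are λ = -1 with multiplicity 5.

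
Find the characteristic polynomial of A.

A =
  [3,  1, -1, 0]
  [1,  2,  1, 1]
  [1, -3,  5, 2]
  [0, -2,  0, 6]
x^4 - 16*x^3 + 96*x^2 - 256*x + 256

Expanding det(x·I − A) (e.g. by cofactor expansion or by noting that A is similar to its Jordan form J, which has the same characteristic polynomial as A) gives
  χ_A(x) = x^4 - 16*x^3 + 96*x^2 - 256*x + 256
which factors as (x - 4)^4. The eigenvalues (with algebraic multiplicities) are λ = 4 with multiplicity 4.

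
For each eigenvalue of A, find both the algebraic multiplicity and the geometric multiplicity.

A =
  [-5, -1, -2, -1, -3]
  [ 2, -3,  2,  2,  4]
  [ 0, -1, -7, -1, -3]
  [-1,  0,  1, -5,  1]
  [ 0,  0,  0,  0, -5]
λ = -5: alg = 5, geom = 3

Step 1 — factor the characteristic polynomial to read off the algebraic multiplicities:
  χ_A(x) = (x + 5)^5

Step 2 — compute geometric multiplicities via the rank-nullity identity g(λ) = n − rank(A − λI):
  rank(A − (-5)·I) = 2, so dim ker(A − (-5)·I) = n − 2 = 3

Summary:
  λ = -5: algebraic multiplicity = 5, geometric multiplicity = 3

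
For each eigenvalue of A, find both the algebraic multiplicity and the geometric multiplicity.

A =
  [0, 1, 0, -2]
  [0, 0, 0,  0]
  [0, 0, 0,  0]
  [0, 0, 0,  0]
λ = 0: alg = 4, geom = 3

Step 1 — factor the characteristic polynomial to read off the algebraic multiplicities:
  χ_A(x) = x^4

Step 2 — compute geometric multiplicities via the rank-nullity identity g(λ) = n − rank(A − λI):
  rank(A − (0)·I) = 1, so dim ker(A − (0)·I) = n − 1 = 3

Summary:
  λ = 0: algebraic multiplicity = 4, geometric multiplicity = 3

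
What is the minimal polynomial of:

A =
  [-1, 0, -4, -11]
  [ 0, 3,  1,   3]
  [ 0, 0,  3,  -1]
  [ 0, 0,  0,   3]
x^4 - 8*x^3 + 18*x^2 - 27

The characteristic polynomial is χ_A(x) = (x - 3)^3*(x + 1), so the eigenvalues are known. The minimal polynomial is
  m_A(x) = Π_λ (x − λ)^{k_λ}
where k_λ is the size of the *largest* Jordan block for λ (equivalently, the smallest k with (A − λI)^k v = 0 for every generalised eigenvector v of λ).

  λ = -1: largest Jordan block has size 1, contributing (x + 1)
  λ = 3: largest Jordan block has size 3, contributing (x − 3)^3

So m_A(x) = (x - 3)^3*(x + 1) = x^4 - 8*x^3 + 18*x^2 - 27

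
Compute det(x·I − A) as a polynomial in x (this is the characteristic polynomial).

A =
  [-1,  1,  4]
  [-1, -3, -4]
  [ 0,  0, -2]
x^3 + 6*x^2 + 12*x + 8

Expanding det(x·I − A) (e.g. by cofactor expansion or by noting that A is similar to its Jordan form J, which has the same characteristic polynomial as A) gives
  χ_A(x) = x^3 + 6*x^2 + 12*x + 8
which factors as (x + 2)^3. The eigenvalues (with algebraic multiplicities) are λ = -2 with multiplicity 3.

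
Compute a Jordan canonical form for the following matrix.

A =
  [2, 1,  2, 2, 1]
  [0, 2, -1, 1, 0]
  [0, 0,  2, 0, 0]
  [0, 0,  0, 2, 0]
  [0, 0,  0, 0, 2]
J_3(2) ⊕ J_1(2) ⊕ J_1(2)

The characteristic polynomial is
  det(x·I − A) = x^5 - 10*x^4 + 40*x^3 - 80*x^2 + 80*x - 32 = (x - 2)^5

Eigenvalues and multiplicities (the geometric multiplicity of λ is n − rank(A − λI), which equals the number of Jordan blocks for λ):
  λ = 2: algebraic multiplicity = 5, geometric multiplicity = 3

Determining the block sizes for each eigenvalue:
  λ = 2: with am = 5 and gm = 3, the partition is not yet determined (e.g. several partitions of 5 into 3 parts exist). Let N = A − (2)·I. Computing rank(N^1) = 2, rank(N^2) = 1, rank(N^3) = 0; the number of blocks of size ≥ j is rank(N^{j−1}) − rank(N^j), giving [3, 1, 1]. So we have 1 block(s) of size 3, 2 block(s) of size 1 → block sizes [3, 1, 1]

Assembling the blocks gives a Jordan form
J =
  [2, 1, 0, 0, 0]
  [0, 2, 1, 0, 0]
  [0, 0, 2, 0, 0]
  [0, 0, 0, 2, 0]
  [0, 0, 0, 0, 2]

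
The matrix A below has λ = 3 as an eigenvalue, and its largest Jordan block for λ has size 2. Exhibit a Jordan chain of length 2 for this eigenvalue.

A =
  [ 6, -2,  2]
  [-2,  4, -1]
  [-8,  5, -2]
A Jordan chain for λ = 3 of length 2:
v_1 = (0, -1, -1)ᵀ
v_2 = (2, 3, 0)ᵀ

Let N = A − (3)·I. We want v_2 with N^2 v_2 = 0 but N^1 v_2 ≠ 0; then v_{j-1} := N · v_j for j = 2, …, 2.

Pick v_2 = (2, 3, 0)ᵀ.
Then v_1 = N · v_2 = (0, -1, -1)ᵀ.

Sanity check: (A − (3)·I) v_1 = (0, 0, 0)ᵀ = 0. ✓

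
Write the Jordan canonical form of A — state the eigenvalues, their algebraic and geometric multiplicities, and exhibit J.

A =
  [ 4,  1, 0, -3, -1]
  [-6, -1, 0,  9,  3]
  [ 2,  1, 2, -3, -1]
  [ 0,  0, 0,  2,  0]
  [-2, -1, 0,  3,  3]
J_2(2) ⊕ J_1(2) ⊕ J_1(2) ⊕ J_1(2)

The characteristic polynomial is
  det(x·I − A) = x^5 - 10*x^4 + 40*x^3 - 80*x^2 + 80*x - 32 = (x - 2)^5

Eigenvalues and multiplicities (the geometric multiplicity of λ is n − rank(A − λI), which equals the number of Jordan blocks for λ):
  λ = 2: algebraic multiplicity = 5, geometric multiplicity = 4

Determining the block sizes for each eigenvalue:
  λ = 2: 4 blocks summing to 5 forces exactly one block of size 2 and the rest size 1 → block sizes [2, 1, 1, 1]

Assembling the blocks gives a Jordan form
J =
  [2, 1, 0, 0, 0]
  [0, 2, 0, 0, 0]
  [0, 0, 2, 0, 0]
  [0, 0, 0, 2, 0]
  [0, 0, 0, 0, 2]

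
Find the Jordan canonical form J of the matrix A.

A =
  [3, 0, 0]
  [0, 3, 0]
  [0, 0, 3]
J_1(3) ⊕ J_1(3) ⊕ J_1(3)

The characteristic polynomial is
  det(x·I − A) = x^3 - 9*x^2 + 27*x - 27 = (x - 3)^3

Eigenvalues and multiplicities (the geometric multiplicity of λ is n − rank(A − λI), which equals the number of Jordan blocks for λ):
  λ = 3: algebraic multiplicity = 3, geometric multiplicity = 3

Determining the block sizes for each eigenvalue:
  λ = 3: gm = am = 3, so every block has size 1 → block sizes [1, 1, 1]

Assembling the blocks gives a Jordan form
J =
  [3, 0, 0]
  [0, 3, 0]
  [0, 0, 3]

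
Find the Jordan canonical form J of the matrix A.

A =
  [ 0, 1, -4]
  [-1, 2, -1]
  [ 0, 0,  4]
J_2(1) ⊕ J_1(4)

The characteristic polynomial is
  det(x·I − A) = x^3 - 6*x^2 + 9*x - 4 = (x - 4)*(x - 1)^2

Eigenvalues and multiplicities (the geometric multiplicity of λ is n − rank(A − λI), which equals the number of Jordan blocks for λ):
  λ = 1: algebraic multiplicity = 2, geometric multiplicity = 1
  λ = 4: algebraic multiplicity = 1, geometric multiplicity = 1

Determining the block sizes for each eigenvalue:
  λ = 1: one block (gm = 1), so the single block has size am = 2 → block sizes [2]
  λ = 4: one block (gm = 1), so the single block has size am = 1 → block sizes [1]

Assembling the blocks gives a Jordan form
J =
  [1, 1, 0]
  [0, 1, 0]
  [0, 0, 4]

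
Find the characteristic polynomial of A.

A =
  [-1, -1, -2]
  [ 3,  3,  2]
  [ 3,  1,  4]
x^3 - 6*x^2 + 12*x - 8

Expanding det(x·I − A) (e.g. by cofactor expansion or by noting that A is similar to its Jordan form J, which has the same characteristic polynomial as A) gives
  χ_A(x) = x^3 - 6*x^2 + 12*x - 8
which factors as (x - 2)^3. The eigenvalues (with algebraic multiplicities) are λ = 2 with multiplicity 3.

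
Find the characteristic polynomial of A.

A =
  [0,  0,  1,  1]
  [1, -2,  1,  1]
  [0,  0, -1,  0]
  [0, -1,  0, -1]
x^4 + 4*x^3 + 6*x^2 + 4*x + 1

Expanding det(x·I − A) (e.g. by cofactor expansion or by noting that A is similar to its Jordan form J, which has the same characteristic polynomial as A) gives
  χ_A(x) = x^4 + 4*x^3 + 6*x^2 + 4*x + 1
which factors as (x + 1)^4. The eigenvalues (with algebraic multiplicities) are λ = -1 with multiplicity 4.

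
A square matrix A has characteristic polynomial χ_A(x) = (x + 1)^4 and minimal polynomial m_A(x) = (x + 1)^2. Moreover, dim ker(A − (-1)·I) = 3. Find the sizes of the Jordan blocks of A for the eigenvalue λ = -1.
Block sizes for λ = -1: [2, 1, 1]

Step 1 — from the characteristic polynomial, algebraic multiplicity of λ = -1 is 4. From dim ker(A − (-1)·I) = 3, there are exactly 3 Jordan blocks for λ = -1.
Step 2 — from the minimal polynomial, the factor (x + 1)^2 tells us the largest block for λ = -1 has size 2.
Step 3 — with total size 4, 3 blocks, and largest block 2, the block sizes (in nonincreasing order) are [2, 1, 1].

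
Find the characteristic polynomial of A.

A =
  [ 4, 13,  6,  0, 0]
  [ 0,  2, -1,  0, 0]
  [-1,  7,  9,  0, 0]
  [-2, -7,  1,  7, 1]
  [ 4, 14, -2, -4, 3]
x^5 - 25*x^4 + 250*x^3 - 1250*x^2 + 3125*x - 3125

Expanding det(x·I − A) (e.g. by cofactor expansion or by noting that A is similar to its Jordan form J, which has the same characteristic polynomial as A) gives
  χ_A(x) = x^5 - 25*x^4 + 250*x^3 - 1250*x^2 + 3125*x - 3125
which factors as (x - 5)^5. The eigenvalues (with algebraic multiplicities) are λ = 5 with multiplicity 5.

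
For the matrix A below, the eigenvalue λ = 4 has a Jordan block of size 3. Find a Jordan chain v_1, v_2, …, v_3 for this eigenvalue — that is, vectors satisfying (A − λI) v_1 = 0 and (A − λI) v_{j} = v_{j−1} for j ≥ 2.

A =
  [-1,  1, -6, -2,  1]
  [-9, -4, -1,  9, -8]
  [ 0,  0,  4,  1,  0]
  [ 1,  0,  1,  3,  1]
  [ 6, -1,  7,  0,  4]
A Jordan chain for λ = 4 of length 3:
v_1 = (1, -1, -1, 0, 0)ᵀ
v_2 = (-1, 1, 1, -1, -1)ᵀ
v_3 = (0, 1, 0, 1, 0)ᵀ

Let N = A − (4)·I. We want v_3 with N^3 v_3 = 0 but N^2 v_3 ≠ 0; then v_{j-1} := N · v_j for j = 3, …, 2.

Pick v_3 = (0, 1, 0, 1, 0)ᵀ.
Then v_2 = N · v_3 = (-1, 1, 1, -1, -1)ᵀ.
Then v_1 = N · v_2 = (1, -1, -1, 0, 0)ᵀ.

Sanity check: (A − (4)·I) v_1 = (0, 0, 0, 0, 0)ᵀ = 0. ✓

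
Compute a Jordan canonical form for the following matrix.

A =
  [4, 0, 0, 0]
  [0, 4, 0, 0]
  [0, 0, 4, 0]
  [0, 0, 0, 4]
J_1(4) ⊕ J_1(4) ⊕ J_1(4) ⊕ J_1(4)

The characteristic polynomial is
  det(x·I − A) = x^4 - 16*x^3 + 96*x^2 - 256*x + 256 = (x - 4)^4

Eigenvalues and multiplicities (the geometric multiplicity of λ is n − rank(A − λI), which equals the number of Jordan blocks for λ):
  λ = 4: algebraic multiplicity = 4, geometric multiplicity = 4

Determining the block sizes for each eigenvalue:
  λ = 4: gm = am = 4, so every block has size 1 → block sizes [1, 1, 1, 1]

Assembling the blocks gives a Jordan form
J =
  [4, 0, 0, 0]
  [0, 4, 0, 0]
  [0, 0, 4, 0]
  [0, 0, 0, 4]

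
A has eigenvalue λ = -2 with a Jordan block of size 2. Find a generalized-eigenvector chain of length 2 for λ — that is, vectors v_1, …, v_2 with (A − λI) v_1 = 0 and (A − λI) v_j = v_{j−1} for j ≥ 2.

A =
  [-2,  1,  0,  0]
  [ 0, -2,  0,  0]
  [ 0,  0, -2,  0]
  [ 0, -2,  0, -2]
A Jordan chain for λ = -2 of length 2:
v_1 = (1, 0, 0, -2)ᵀ
v_2 = (0, 1, 0, 0)ᵀ

Let N = A − (-2)·I. We want v_2 with N^2 v_2 = 0 but N^1 v_2 ≠ 0; then v_{j-1} := N · v_j for j = 2, …, 2.

Pick v_2 = (0, 1, 0, 0)ᵀ.
Then v_1 = N · v_2 = (1, 0, 0, -2)ᵀ.

Sanity check: (A − (-2)·I) v_1 = (0, 0, 0, 0)ᵀ = 0. ✓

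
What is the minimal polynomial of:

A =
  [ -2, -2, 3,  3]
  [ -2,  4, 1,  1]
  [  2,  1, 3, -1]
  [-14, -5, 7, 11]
x^3 - 12*x^2 + 48*x - 64

The characteristic polynomial is χ_A(x) = (x - 4)^4, so the eigenvalues are known. The minimal polynomial is
  m_A(x) = Π_λ (x − λ)^{k_λ}
where k_λ is the size of the *largest* Jordan block for λ (equivalently, the smallest k with (A − λI)^k v = 0 for every generalised eigenvector v of λ).

  λ = 4: largest Jordan block has size 3, contributing (x − 4)^3

So m_A(x) = (x - 4)^3 = x^3 - 12*x^2 + 48*x - 64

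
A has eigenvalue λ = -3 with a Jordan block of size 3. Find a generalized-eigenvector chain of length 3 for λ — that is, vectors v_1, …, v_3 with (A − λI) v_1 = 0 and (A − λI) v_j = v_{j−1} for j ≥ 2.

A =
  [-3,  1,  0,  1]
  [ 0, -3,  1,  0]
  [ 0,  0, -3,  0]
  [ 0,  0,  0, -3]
A Jordan chain for λ = -3 of length 3:
v_1 = (1, 0, 0, 0)ᵀ
v_2 = (0, 1, 0, 0)ᵀ
v_3 = (0, 0, 1, 0)ᵀ

Let N = A − (-3)·I. We want v_3 with N^3 v_3 = 0 but N^2 v_3 ≠ 0; then v_{j-1} := N · v_j for j = 3, …, 2.

Pick v_3 = (0, 0, 1, 0)ᵀ.
Then v_2 = N · v_3 = (0, 1, 0, 0)ᵀ.
Then v_1 = N · v_2 = (1, 0, 0, 0)ᵀ.

Sanity check: (A − (-3)·I) v_1 = (0, 0, 0, 0)ᵀ = 0. ✓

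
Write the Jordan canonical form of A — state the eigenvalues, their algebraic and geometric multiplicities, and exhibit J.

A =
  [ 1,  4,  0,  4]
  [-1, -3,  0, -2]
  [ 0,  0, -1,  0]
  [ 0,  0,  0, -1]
J_2(-1) ⊕ J_1(-1) ⊕ J_1(-1)

The characteristic polynomial is
  det(x·I − A) = x^4 + 4*x^3 + 6*x^2 + 4*x + 1 = (x + 1)^4

Eigenvalues and multiplicities (the geometric multiplicity of λ is n − rank(A − λI), which equals the number of Jordan blocks for λ):
  λ = -1: algebraic multiplicity = 4, geometric multiplicity = 3

Determining the block sizes for each eigenvalue:
  λ = -1: 3 blocks summing to 4 forces exactly one block of size 2 and the rest size 1 → block sizes [2, 1, 1]

Assembling the blocks gives a Jordan form
J =
  [-1,  1,  0,  0]
  [ 0, -1,  0,  0]
  [ 0,  0, -1,  0]
  [ 0,  0,  0, -1]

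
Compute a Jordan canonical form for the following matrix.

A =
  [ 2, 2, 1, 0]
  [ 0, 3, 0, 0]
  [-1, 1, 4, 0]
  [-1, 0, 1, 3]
J_3(3) ⊕ J_1(3)

The characteristic polynomial is
  det(x·I − A) = x^4 - 12*x^3 + 54*x^2 - 108*x + 81 = (x - 3)^4

Eigenvalues and multiplicities (the geometric multiplicity of λ is n − rank(A − λI), which equals the number of Jordan blocks for λ):
  λ = 3: algebraic multiplicity = 4, geometric multiplicity = 2

Determining the block sizes for each eigenvalue:
  λ = 3: with am = 4 and gm = 2, the partition is not yet determined (e.g. several partitions of 4 into 2 parts exist). Let N = A − (3)·I. Computing rank(N^1) = 2, rank(N^2) = 1, rank(N^3) = 0; the number of blocks of size ≥ j is rank(N^{j−1}) − rank(N^j), giving [2, 1, 1]. So we have 1 block(s) of size 3, 1 block(s) of size 1 → block sizes [3, 1]

Assembling the blocks gives a Jordan form
J =
  [3, 1, 0, 0]
  [0, 3, 1, 0]
  [0, 0, 3, 0]
  [0, 0, 0, 3]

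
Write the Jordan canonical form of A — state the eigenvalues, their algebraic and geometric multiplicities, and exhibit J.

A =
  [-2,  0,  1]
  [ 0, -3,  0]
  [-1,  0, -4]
J_2(-3) ⊕ J_1(-3)

The characteristic polynomial is
  det(x·I − A) = x^3 + 9*x^2 + 27*x + 27 = (x + 3)^3

Eigenvalues and multiplicities (the geometric multiplicity of λ is n − rank(A − λI), which equals the number of Jordan blocks for λ):
  λ = -3: algebraic multiplicity = 3, geometric multiplicity = 2

Determining the block sizes for each eigenvalue:
  λ = -3: 2 blocks summing to 3 forces exactly one block of size 2 and the rest size 1 → block sizes [2, 1]

Assembling the blocks gives a Jordan form
J =
  [-3,  1,  0]
  [ 0, -3,  0]
  [ 0,  0, -3]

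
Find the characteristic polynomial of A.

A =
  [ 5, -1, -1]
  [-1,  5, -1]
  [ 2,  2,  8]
x^3 - 18*x^2 + 108*x - 216

Expanding det(x·I − A) (e.g. by cofactor expansion or by noting that A is similar to its Jordan form J, which has the same characteristic polynomial as A) gives
  χ_A(x) = x^3 - 18*x^2 + 108*x - 216
which factors as (x - 6)^3. The eigenvalues (with algebraic multiplicities) are λ = 6 with multiplicity 3.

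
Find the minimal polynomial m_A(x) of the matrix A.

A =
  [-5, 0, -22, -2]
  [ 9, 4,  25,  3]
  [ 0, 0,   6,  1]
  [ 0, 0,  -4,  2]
x^4 - 7*x^3 - 12*x^2 + 176*x - 320

The characteristic polynomial is χ_A(x) = (x - 4)^3*(x + 5), so the eigenvalues are known. The minimal polynomial is
  m_A(x) = Π_λ (x − λ)^{k_λ}
where k_λ is the size of the *largest* Jordan block for λ (equivalently, the smallest k with (A − λI)^k v = 0 for every generalised eigenvector v of λ).

  λ = -5: largest Jordan block has size 1, contributing (x + 5)
  λ = 4: largest Jordan block has size 3, contributing (x − 4)^3

So m_A(x) = (x - 4)^3*(x + 5) = x^4 - 7*x^3 - 12*x^2 + 176*x - 320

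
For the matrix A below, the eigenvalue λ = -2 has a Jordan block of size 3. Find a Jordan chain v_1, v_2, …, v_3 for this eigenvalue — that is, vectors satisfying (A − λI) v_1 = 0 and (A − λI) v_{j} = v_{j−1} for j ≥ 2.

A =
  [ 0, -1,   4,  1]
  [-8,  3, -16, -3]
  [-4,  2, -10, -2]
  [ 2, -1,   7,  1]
A Jordan chain for λ = -2 of length 3:
v_1 = (-2, 6, 4, -6)ᵀ
v_2 = (1, -3, -2, 1)ᵀ
v_3 = (1, 1, 0, 0)ᵀ

Let N = A − (-2)·I. We want v_3 with N^3 v_3 = 0 but N^2 v_3 ≠ 0; then v_{j-1} := N · v_j for j = 3, …, 2.

Pick v_3 = (1, 1, 0, 0)ᵀ.
Then v_2 = N · v_3 = (1, -3, -2, 1)ᵀ.
Then v_1 = N · v_2 = (-2, 6, 4, -6)ᵀ.

Sanity check: (A − (-2)·I) v_1 = (0, 0, 0, 0)ᵀ = 0. ✓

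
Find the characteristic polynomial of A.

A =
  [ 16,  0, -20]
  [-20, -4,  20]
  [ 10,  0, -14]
x^3 + 2*x^2 - 32*x - 96

Expanding det(x·I − A) (e.g. by cofactor expansion or by noting that A is similar to its Jordan form J, which has the same characteristic polynomial as A) gives
  χ_A(x) = x^3 + 2*x^2 - 32*x - 96
which factors as (x - 6)*(x + 4)^2. The eigenvalues (with algebraic multiplicities) are λ = -4 with multiplicity 2, λ = 6 with multiplicity 1.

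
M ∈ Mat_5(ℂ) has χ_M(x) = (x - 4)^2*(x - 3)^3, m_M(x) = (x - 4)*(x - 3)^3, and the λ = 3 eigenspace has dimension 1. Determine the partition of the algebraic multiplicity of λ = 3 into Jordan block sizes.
Block sizes for λ = 3: [3]

Step 1 — from the characteristic polynomial, algebraic multiplicity of λ = 3 is 3. From dim ker(M − (3)·I) = 1, there are exactly 1 Jordan blocks for λ = 3.
Step 2 — from the minimal polynomial, the factor (x − 3)^3 tells us the largest block for λ = 3 has size 3.
Step 3 — with total size 3, 1 blocks, and largest block 3, the block sizes (in nonincreasing order) are [3].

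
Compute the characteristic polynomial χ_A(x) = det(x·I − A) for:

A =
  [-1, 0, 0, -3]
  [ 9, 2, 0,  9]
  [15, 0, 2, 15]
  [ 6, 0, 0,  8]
x^4 - 11*x^3 + 42*x^2 - 68*x + 40

Expanding det(x·I − A) (e.g. by cofactor expansion or by noting that A is similar to its Jordan form J, which has the same characteristic polynomial as A) gives
  χ_A(x) = x^4 - 11*x^3 + 42*x^2 - 68*x + 40
which factors as (x - 5)*(x - 2)^3. The eigenvalues (with algebraic multiplicities) are λ = 2 with multiplicity 3, λ = 5 with multiplicity 1.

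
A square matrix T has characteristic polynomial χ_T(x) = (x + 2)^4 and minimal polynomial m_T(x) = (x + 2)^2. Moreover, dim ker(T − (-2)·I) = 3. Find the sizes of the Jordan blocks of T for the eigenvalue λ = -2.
Block sizes for λ = -2: [2, 1, 1]

Step 1 — from the characteristic polynomial, algebraic multiplicity of λ = -2 is 4. From dim ker(T − (-2)·I) = 3, there are exactly 3 Jordan blocks for λ = -2.
Step 2 — from the minimal polynomial, the factor (x + 2)^2 tells us the largest block for λ = -2 has size 2.
Step 3 — with total size 4, 3 blocks, and largest block 2, the block sizes (in nonincreasing order) are [2, 1, 1].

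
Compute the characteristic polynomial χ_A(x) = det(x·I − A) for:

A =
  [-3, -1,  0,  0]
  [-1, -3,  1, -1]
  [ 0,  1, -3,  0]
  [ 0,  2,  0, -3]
x^4 + 12*x^3 + 54*x^2 + 108*x + 81

Expanding det(x·I − A) (e.g. by cofactor expansion or by noting that A is similar to its Jordan form J, which has the same characteristic polynomial as A) gives
  χ_A(x) = x^4 + 12*x^3 + 54*x^2 + 108*x + 81
which factors as (x + 3)^4. The eigenvalues (with algebraic multiplicities) are λ = -3 with multiplicity 4.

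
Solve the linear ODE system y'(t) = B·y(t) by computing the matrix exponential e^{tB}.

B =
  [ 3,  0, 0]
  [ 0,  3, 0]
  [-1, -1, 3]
e^{tB} =
  [exp(3*t), 0, 0]
  [0, exp(3*t), 0]
  [-t*exp(3*t), -t*exp(3*t), exp(3*t)]

Strategy: write B = P · J · P⁻¹ where J is a Jordan canonical form, so e^{tB} = P · e^{tJ} · P⁻¹, and e^{tJ} can be computed block-by-block.

B has Jordan form
J =
  [3, 1, 0]
  [0, 3, 0]
  [0, 0, 3]
(up to reordering of blocks).

Per-block formulas:
  For a 2×2 Jordan block J_2(3): exp(t · J_2(3)) = e^(3t)·(I + t·N), where N is the 2×2 nilpotent shift.
  For a 1×1 block at λ = 3: exp(t · [3]) = [e^(3t)].

After assembling e^{tJ} and conjugating by P, we get:

e^{tB} =
  [exp(3*t), 0, 0]
  [0, exp(3*t), 0]
  [-t*exp(3*t), -t*exp(3*t), exp(3*t)]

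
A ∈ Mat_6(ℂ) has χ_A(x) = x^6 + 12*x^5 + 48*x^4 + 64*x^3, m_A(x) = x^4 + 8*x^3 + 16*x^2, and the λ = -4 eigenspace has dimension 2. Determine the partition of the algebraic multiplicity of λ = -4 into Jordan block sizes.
Block sizes for λ = -4: [2, 1]

Step 1 — from the characteristic polynomial, algebraic multiplicity of λ = -4 is 3. From dim ker(A − (-4)·I) = 2, there are exactly 2 Jordan blocks for λ = -4.
Step 2 — from the minimal polynomial, the factor (x + 4)^2 tells us the largest block for λ = -4 has size 2.
Step 3 — with total size 3, 2 blocks, and largest block 2, the block sizes (in nonincreasing order) are [2, 1].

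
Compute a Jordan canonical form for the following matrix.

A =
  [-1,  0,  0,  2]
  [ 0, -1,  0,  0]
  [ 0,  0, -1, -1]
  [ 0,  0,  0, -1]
J_2(-1) ⊕ J_1(-1) ⊕ J_1(-1)

The characteristic polynomial is
  det(x·I − A) = x^4 + 4*x^3 + 6*x^2 + 4*x + 1 = (x + 1)^4

Eigenvalues and multiplicities (the geometric multiplicity of λ is n − rank(A − λI), which equals the number of Jordan blocks for λ):
  λ = -1: algebraic multiplicity = 4, geometric multiplicity = 3

Determining the block sizes for each eigenvalue:
  λ = -1: 3 blocks summing to 4 forces exactly one block of size 2 and the rest size 1 → block sizes [2, 1, 1]

Assembling the blocks gives a Jordan form
J =
  [-1,  1,  0,  0]
  [ 0, -1,  0,  0]
  [ 0,  0, -1,  0]
  [ 0,  0,  0, -1]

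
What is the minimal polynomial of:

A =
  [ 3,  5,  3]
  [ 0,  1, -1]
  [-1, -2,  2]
x^3 - 6*x^2 + 12*x - 8

The characteristic polynomial is χ_A(x) = (x - 2)^3, so the eigenvalues are known. The minimal polynomial is
  m_A(x) = Π_λ (x − λ)^{k_λ}
where k_λ is the size of the *largest* Jordan block for λ (equivalently, the smallest k with (A − λI)^k v = 0 for every generalised eigenvector v of λ).

  λ = 2: largest Jordan block has size 3, contributing (x − 2)^3

So m_A(x) = (x - 2)^3 = x^3 - 6*x^2 + 12*x - 8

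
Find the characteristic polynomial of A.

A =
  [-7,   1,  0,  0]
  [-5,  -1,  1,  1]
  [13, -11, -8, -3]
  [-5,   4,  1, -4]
x^4 + 20*x^3 + 150*x^2 + 500*x + 625

Expanding det(x·I − A) (e.g. by cofactor expansion or by noting that A is similar to its Jordan form J, which has the same characteristic polynomial as A) gives
  χ_A(x) = x^4 + 20*x^3 + 150*x^2 + 500*x + 625
which factors as (x + 5)^4. The eigenvalues (with algebraic multiplicities) are λ = -5 with multiplicity 4.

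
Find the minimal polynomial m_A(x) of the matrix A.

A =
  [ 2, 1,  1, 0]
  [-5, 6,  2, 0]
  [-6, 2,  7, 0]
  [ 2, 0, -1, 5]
x^3 - 15*x^2 + 75*x - 125

The characteristic polynomial is χ_A(x) = (x - 5)^4, so the eigenvalues are known. The minimal polynomial is
  m_A(x) = Π_λ (x − λ)^{k_λ}
where k_λ is the size of the *largest* Jordan block for λ (equivalently, the smallest k with (A − λI)^k v = 0 for every generalised eigenvector v of λ).

  λ = 5: largest Jordan block has size 3, contributing (x − 5)^3

So m_A(x) = (x - 5)^3 = x^3 - 15*x^2 + 75*x - 125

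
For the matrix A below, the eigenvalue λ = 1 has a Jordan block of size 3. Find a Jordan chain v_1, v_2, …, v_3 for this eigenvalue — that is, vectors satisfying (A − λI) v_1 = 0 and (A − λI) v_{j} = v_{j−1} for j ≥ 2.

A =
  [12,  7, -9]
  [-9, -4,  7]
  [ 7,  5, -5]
A Jordan chain for λ = 1 of length 3:
v_1 = (-5, -5, -10)ᵀ
v_2 = (11, -9, 7)ᵀ
v_3 = (1, 0, 0)ᵀ

Let N = A − (1)·I. We want v_3 with N^3 v_3 = 0 but N^2 v_3 ≠ 0; then v_{j-1} := N · v_j for j = 3, …, 2.

Pick v_3 = (1, 0, 0)ᵀ.
Then v_2 = N · v_3 = (11, -9, 7)ᵀ.
Then v_1 = N · v_2 = (-5, -5, -10)ᵀ.

Sanity check: (A − (1)·I) v_1 = (0, 0, 0)ᵀ = 0. ✓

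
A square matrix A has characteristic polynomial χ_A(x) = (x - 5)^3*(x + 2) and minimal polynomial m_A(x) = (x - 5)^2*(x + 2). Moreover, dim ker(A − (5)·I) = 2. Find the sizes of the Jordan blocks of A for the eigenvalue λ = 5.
Block sizes for λ = 5: [2, 1]

Step 1 — from the characteristic polynomial, algebraic multiplicity of λ = 5 is 3. From dim ker(A − (5)·I) = 2, there are exactly 2 Jordan blocks for λ = 5.
Step 2 — from the minimal polynomial, the factor (x − 5)^2 tells us the largest block for λ = 5 has size 2.
Step 3 — with total size 3, 2 blocks, and largest block 2, the block sizes (in nonincreasing order) are [2, 1].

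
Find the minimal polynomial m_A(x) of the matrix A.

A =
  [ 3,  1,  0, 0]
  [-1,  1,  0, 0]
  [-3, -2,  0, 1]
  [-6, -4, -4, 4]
x^3 - 6*x^2 + 12*x - 8

The characteristic polynomial is χ_A(x) = (x - 2)^4, so the eigenvalues are known. The minimal polynomial is
  m_A(x) = Π_λ (x − λ)^{k_λ}
where k_λ is the size of the *largest* Jordan block for λ (equivalently, the smallest k with (A − λI)^k v = 0 for every generalised eigenvector v of λ).

  λ = 2: largest Jordan block has size 3, contributing (x − 2)^3

So m_A(x) = (x - 2)^3 = x^3 - 6*x^2 + 12*x - 8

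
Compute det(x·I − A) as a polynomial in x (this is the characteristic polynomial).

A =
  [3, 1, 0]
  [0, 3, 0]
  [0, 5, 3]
x^3 - 9*x^2 + 27*x - 27

Expanding det(x·I − A) (e.g. by cofactor expansion or by noting that A is similar to its Jordan form J, which has the same characteristic polynomial as A) gives
  χ_A(x) = x^3 - 9*x^2 + 27*x - 27
which factors as (x - 3)^3. The eigenvalues (with algebraic multiplicities) are λ = 3 with multiplicity 3.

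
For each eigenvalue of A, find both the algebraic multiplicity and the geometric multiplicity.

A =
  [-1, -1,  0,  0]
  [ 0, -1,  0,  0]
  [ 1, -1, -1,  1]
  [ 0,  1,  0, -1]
λ = -1: alg = 4, geom = 2

Step 1 — factor the characteristic polynomial to read off the algebraic multiplicities:
  χ_A(x) = (x + 1)^4

Step 2 — compute geometric multiplicities via the rank-nullity identity g(λ) = n − rank(A − λI):
  rank(A − (-1)·I) = 2, so dim ker(A − (-1)·I) = n − 2 = 2

Summary:
  λ = -1: algebraic multiplicity = 4, geometric multiplicity = 2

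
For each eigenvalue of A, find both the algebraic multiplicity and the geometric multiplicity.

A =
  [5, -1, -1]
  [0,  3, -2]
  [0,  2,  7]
λ = 5: alg = 3, geom = 2

Step 1 — factor the characteristic polynomial to read off the algebraic multiplicities:
  χ_A(x) = (x - 5)^3

Step 2 — compute geometric multiplicities via the rank-nullity identity g(λ) = n − rank(A − λI):
  rank(A − (5)·I) = 1, so dim ker(A − (5)·I) = n − 1 = 2

Summary:
  λ = 5: algebraic multiplicity = 3, geometric multiplicity = 2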